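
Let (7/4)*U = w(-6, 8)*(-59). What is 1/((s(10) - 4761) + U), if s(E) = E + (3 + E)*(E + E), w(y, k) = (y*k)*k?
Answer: 7/59187 ≈ 0.00011827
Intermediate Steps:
w(y, k) = y*k² (w(y, k) = (k*y)*k = y*k²)
s(E) = E + 2*E*(3 + E) (s(E) = E + (3 + E)*(2*E) = E + 2*E*(3 + E))
U = 90624/7 (U = 4*(-6*8²*(-59))/7 = 4*(-6*64*(-59))/7 = 4*(-384*(-59))/7 = (4/7)*22656 = 90624/7 ≈ 12946.)
1/((s(10) - 4761) + U) = 1/((10*(7 + 2*10) - 4761) + 90624/7) = 1/((10*(7 + 20) - 4761) + 90624/7) = 1/((10*27 - 4761) + 90624/7) = 1/((270 - 4761) + 90624/7) = 1/(-4491 + 90624/7) = 1/(59187/7) = 7/59187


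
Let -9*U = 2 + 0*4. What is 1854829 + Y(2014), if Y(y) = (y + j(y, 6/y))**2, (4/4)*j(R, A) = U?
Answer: 478720525/81 ≈ 5.9101e+6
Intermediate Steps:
U = -2/9 (U = -(2 + 0*4)/9 = -(2 + 0)/9 = -1/9*2 = -2/9 ≈ -0.22222)
j(R, A) = -2/9
Y(y) = (-2/9 + y)**2 (Y(y) = (y - 2/9)**2 = (-2/9 + y)**2)
1854829 + Y(2014) = 1854829 + (-2 + 9*2014)**2/81 = 1854829 + (-2 + 18126)**2/81 = 1854829 + (1/81)*18124**2 = 1854829 + (1/81)*328479376 = 1854829 + 328479376/81 = 478720525/81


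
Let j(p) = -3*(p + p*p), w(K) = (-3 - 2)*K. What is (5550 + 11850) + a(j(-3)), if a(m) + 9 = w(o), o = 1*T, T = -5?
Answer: 17416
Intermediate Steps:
o = -5 (o = 1*(-5) = -5)
w(K) = -5*K
j(p) = -3*p - 3*p² (j(p) = -3*(p + p²) = -3*p - 3*p²)
a(m) = 16 (a(m) = -9 - 5*(-5) = -9 + 25 = 16)
(5550 + 11850) + a(j(-3)) = (5550 + 11850) + 16 = 17400 + 16 = 17416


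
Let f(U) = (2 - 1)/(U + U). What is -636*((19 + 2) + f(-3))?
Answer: -13250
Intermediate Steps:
f(U) = 1/(2*U)
-636*((19 + 2) + f(-3)) = -636*((19 + 2) + (½)/(-3)) = -636*(21 + (½)*(-⅓)) = -636*(21 - ⅙) = -636*125/6 = -13250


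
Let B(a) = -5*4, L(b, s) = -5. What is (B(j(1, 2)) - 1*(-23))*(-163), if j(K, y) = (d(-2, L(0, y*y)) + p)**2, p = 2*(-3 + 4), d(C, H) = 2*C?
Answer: -489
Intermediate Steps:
p = 2 (p = 2*1 = 2)
j(K, y) = 4 (j(K, y) = (2*(-2) + 2)**2 = (-4 + 2)**2 = (-2)**2 = 4)
B(a) = -20
(B(j(1, 2)) - 1*(-23))*(-163) = (-20 - 1*(-23))*(-163) = (-20 + 23)*(-163) = 3*(-163) = -489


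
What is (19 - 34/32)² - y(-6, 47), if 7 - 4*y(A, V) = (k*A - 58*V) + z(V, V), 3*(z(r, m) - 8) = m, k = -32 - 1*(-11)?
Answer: -248893/768 ≈ -324.08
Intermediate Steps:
k = -21 (k = -32 + 11 = -21)
z(r, m) = 8 + m/3
y(A, V) = -¼ + 21*A/4 + 173*V/12 (y(A, V) = 7/4 - ((-21*A - 58*V) + (8 + V/3))/4 = 7/4 - ((-58*V - 21*A) + (8 + V/3))/4 = 7/4 - (8 - 21*A - 173*V/3)/4 = 7/4 + (-2 + 21*A/4 + 173*V/12) = -¼ + 21*A/4 + 173*V/12)
(19 - 34/32)² - y(-6, 47) = (19 - 34/32)² - (-¼ + (21/4)*(-6) + (173/12)*47) = (19 - 34*1/32)² - (-¼ - 63/2 + 8131/12) = (19 - 17/16)² - 1*3875/6 = (287/16)² - 3875/6 = 82369/256 - 3875/6 = -248893/768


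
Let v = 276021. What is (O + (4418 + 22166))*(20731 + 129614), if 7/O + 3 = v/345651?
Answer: 337878616391355/84548 ≈ 3.9963e+9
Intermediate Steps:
O = -806519/253644 (O = 7/(-3 + 276021/345651) = 7/(-3 + 276021*(1/345651)) = 7/(-3 + 92007/115217) = 7/(-253644/115217) = 7*(-115217/253644) = -806519/253644 ≈ -3.1797)
(O + (4418 + 22166))*(20731 + 129614) = (-806519/253644 + (4418 + 22166))*(20731 + 129614) = (-806519/253644 + 26584)*150345 = (6742065577/253644)*150345 = 337878616391355/84548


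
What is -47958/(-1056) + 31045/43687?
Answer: 50664873/1098416 ≈ 46.125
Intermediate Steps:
-47958/(-1056) + 31045/43687 = -47958*(-1/1056) + 31045*(1/43687) = 7993/176 + 4435/6241 = 50664873/1098416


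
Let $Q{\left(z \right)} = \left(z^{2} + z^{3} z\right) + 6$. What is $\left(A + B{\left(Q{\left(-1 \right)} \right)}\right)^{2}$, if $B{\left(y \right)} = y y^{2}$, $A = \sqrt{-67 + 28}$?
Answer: $\left(512 + i \sqrt{39}\right)^{2} \approx 2.6211 \cdot 10^{5} + 6394.9 i$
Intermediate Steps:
$Q{\left(z \right)} = 6 + z^{2} + z^{4}$ ($Q{\left(z \right)} = \left(z^{2} + z^{4}\right) + 6 = 6 + z^{2} + z^{4}$)
$A = i \sqrt{39}$ ($A = \sqrt{-39} = i \sqrt{39} \approx 6.245 i$)
$B{\left(y \right)} = y^{3}$
$\left(A + B{\left(Q{\left(-1 \right)} \right)}\right)^{2} = \left(i \sqrt{39} + \left(6 + \left(-1\right)^{2} + \left(-1\right)^{4}\right)^{3}\right)^{2} = \left(i \sqrt{39} + \left(6 + 1 + 1\right)^{3}\right)^{2} = \left(i \sqrt{39} + 8^{3}\right)^{2} = \left(i \sqrt{39} + 512\right)^{2} = \left(512 + i \sqrt{39}\right)^{2}$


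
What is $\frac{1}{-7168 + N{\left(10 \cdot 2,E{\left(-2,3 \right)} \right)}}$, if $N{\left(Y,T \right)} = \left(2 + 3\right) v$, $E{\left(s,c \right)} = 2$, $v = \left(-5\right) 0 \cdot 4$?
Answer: $- \frac{1}{7168} \approx -0.00013951$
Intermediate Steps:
$v = 0$ ($v = 0 \cdot 4 = 0$)
$N{\left(Y,T \right)} = 0$ ($N{\left(Y,T \right)} = \left(2 + 3\right) 0 = 5 \cdot 0 = 0$)
$\frac{1}{-7168 + N{\left(10 \cdot 2,E{\left(-2,3 \right)} \right)}} = \frac{1}{-7168 + 0} = \frac{1}{-7168} = - \frac{1}{7168}$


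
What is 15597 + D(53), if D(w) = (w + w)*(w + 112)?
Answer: 33087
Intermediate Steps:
D(w) = 2*w*(112 + w) (D(w) = (2*w)*(112 + w) = 2*w*(112 + w))
15597 + D(53) = 15597 + 2*53*(112 + 53) = 15597 + 2*53*165 = 15597 + 17490 = 33087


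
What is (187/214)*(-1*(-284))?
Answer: 26554/107 ≈ 248.17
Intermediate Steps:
(187/214)*(-1*(-284)) = (187*(1/214))*284 = (187/214)*284 = 26554/107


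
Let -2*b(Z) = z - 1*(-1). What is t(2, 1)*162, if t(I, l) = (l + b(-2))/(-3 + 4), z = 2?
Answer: -81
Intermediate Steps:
b(Z) = -3/2 (b(Z) = -(2 - 1*(-1))/2 = -(2 + 1)/2 = -1/2*3 = -3/2)
t(I, l) = -3/2 + l (t(I, l) = (l - 3/2)/(-3 + 4) = (-3/2 + l)/1 = (-3/2 + l)*1 = -3/2 + l)
t(2, 1)*162 = (-3/2 + 1)*162 = -1/2*162 = -81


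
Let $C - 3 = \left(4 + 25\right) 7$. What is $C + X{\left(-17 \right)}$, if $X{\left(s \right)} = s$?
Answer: $189$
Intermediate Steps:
$C = 206$ ($C = 3 + \left(4 + 25\right) 7 = 3 + 29 \cdot 7 = 3 + 203 = 206$)
$C + X{\left(-17 \right)} = 206 - 17 = 189$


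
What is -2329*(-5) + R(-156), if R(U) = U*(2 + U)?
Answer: 35669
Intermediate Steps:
-2329*(-5) + R(-156) = -2329*(-5) - 156*(2 - 156) = 11645 - 156*(-154) = 11645 + 24024 = 35669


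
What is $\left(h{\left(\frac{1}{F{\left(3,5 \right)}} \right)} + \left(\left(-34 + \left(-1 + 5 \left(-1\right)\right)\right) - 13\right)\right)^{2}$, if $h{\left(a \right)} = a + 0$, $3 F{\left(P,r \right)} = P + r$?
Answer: $\frac{177241}{64} \approx 2769.4$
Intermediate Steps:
$F{\left(P,r \right)} = \frac{P}{3} + \frac{r}{3}$ ($F{\left(P,r \right)} = \frac{P + r}{3} = \frac{P}{3} + \frac{r}{3}$)
$h{\left(a \right)} = a$
$\left(h{\left(\frac{1}{F{\left(3,5 \right)}} \right)} + \left(\left(-34 + \left(-1 + 5 \left(-1\right)\right)\right) - 13\right)\right)^{2} = \left(\frac{1}{\frac{1}{3} \cdot 3 + \frac{1}{3} \cdot 5} + \left(\left(-34 + \left(-1 + 5 \left(-1\right)\right)\right) - 13\right)\right)^{2} = \left(\frac{1}{1 + \frac{5}{3}} - 53\right)^{2} = \left(\frac{1}{\frac{8}{3}} - 53\right)^{2} = \left(\frac{3}{8} - 53\right)^{2} = \left(- \frac{421}{8}\right)^{2} = \frac{177241}{64}$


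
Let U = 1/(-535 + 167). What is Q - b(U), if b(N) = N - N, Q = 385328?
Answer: 385328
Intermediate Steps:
U = -1/368 (U = 1/(-368) = -1/368 ≈ -0.0027174)
b(N) = 0
Q - b(U) = 385328 - 1*0 = 385328 + 0 = 385328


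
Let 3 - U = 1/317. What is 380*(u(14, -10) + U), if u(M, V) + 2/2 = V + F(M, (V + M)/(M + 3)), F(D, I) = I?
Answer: -15907180/5389 ≈ -2951.8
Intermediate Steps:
U = 950/317 (U = 3 - 1/317 = 950/317 ≈ 2.9968)
u(M, V) = -1 + V + (M + V)/(3 + M) (u(M, V) = -1 + (V + (V + M)/(M + 3)) = -1 + (V + (M + V)/(3 + M)) = -1 + V + (M + V)/(3 + M))
380*(u(14, -10) + U) = 380*((-3 + 4*(-10) + 14*(-10))/(3 + 14) + 950/317) = 380*((-3 - 40 - 140)/17 + 950/317) = 380*((1/17)*(-183) + 950/317) = 380*(-183/17 + 950/317) = 380*(-41861/5389) = -15907180/5389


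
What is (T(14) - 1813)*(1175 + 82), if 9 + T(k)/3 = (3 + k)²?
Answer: -1223061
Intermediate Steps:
T(k) = -27 + 3*(3 + k)²
(T(14) - 1813)*(1175 + 82) = (3*14*(6 + 14) - 1813)*(1175 + 82) = (3*14*20 - 1813)*1257 = (840 - 1813)*1257 = -973*1257 = -1223061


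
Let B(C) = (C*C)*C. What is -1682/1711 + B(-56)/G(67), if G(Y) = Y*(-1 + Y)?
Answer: -5308910/130449 ≈ -40.697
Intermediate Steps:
B(C) = C³ (B(C) = C²*C = C³)
-1682/1711 + B(-56)/G(67) = -1682/1711 + (-56)³/((67*(-1 + 67))) = -1682*1/1711 - 175616/(67*66) = -58/59 - 175616/4422 = -58/59 - 175616*1/4422 = -58/59 - 87808/2211 = -5308910/130449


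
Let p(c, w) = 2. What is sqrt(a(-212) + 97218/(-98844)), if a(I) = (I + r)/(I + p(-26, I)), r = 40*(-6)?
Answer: sqrt(3497264553930)/1729770 ≈ 1.0811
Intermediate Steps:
r = -240
a(I) = (-240 + I)/(2 + I) (a(I) = (I - 240)/(I + 2) = (-240 + I)/(2 + I))
sqrt(a(-212) + 97218/(-98844)) = sqrt((-240 - 212)/(2 - 212) + 97218/(-98844)) = sqrt(-452/(-210) + 97218*(-1/98844)) = sqrt(-1/210*(-452) - 16203/16474) = sqrt(226/105 - 16203/16474) = sqrt(2021809/1729770) = sqrt(3497264553930)/1729770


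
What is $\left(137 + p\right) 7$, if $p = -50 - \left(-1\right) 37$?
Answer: $868$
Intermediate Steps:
$p = -13$ ($p = -50 - -37 = -50 + 37 = -13$)
$\left(137 + p\right) 7 = \left(137 - 13\right) 7 = 124 \cdot 7 = 868$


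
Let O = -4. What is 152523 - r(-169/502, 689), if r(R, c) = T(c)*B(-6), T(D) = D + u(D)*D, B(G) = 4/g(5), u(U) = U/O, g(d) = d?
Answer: 246916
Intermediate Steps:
u(U) = -U/4 (u(U) = U/(-4) = U*(-¼) = -U/4)
B(G) = ⅘ (B(G) = 4/5 = (⅕)*4 = ⅘)
T(D) = D - D²/4 (T(D) = D + (-D/4)*D = D - D²/4)
r(R, c) = c*(4 - c)/5 (r(R, c) = (c*(4 - c)/4)*(⅘) = c*(4 - c)/5)
152523 - r(-169/502, 689) = 152523 - 689*(4 - 1*689)/5 = 152523 - 689*(4 - 689)/5 = 152523 - 689*(-685)/5 = 152523 - 1*(-94393) = 152523 + 94393 = 246916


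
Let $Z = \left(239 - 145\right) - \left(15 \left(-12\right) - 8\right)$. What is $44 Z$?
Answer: $12408$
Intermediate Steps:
$Z = 282$ ($Z = 94 - \left(-180 - 8\right) = 94 - -188 = 94 + 188 = 282$)
$44 Z = 44 \cdot 282 = 12408$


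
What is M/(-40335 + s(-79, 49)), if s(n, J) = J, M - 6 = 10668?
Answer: -5337/20143 ≈ -0.26496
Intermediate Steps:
M = 10674 (M = 6 + 10668 = 10674)
M/(-40335 + s(-79, 49)) = 10674/(-40335 + 49) = 10674/(-40286) = 10674*(-1/40286) = -5337/20143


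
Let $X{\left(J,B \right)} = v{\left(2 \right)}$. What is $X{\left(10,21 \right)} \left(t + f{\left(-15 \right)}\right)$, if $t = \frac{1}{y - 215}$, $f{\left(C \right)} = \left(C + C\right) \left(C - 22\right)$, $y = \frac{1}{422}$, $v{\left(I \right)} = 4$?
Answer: $\frac{402835072}{90729} \approx 4440.0$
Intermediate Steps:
$y = \frac{1}{422} \approx 0.0023697$
$X{\left(J,B \right)} = 4$
$f{\left(C \right)} = 2 C \left(-22 + C\right)$
$t = - \frac{422}{90729}$ ($t = \frac{1}{\frac{1}{422} - 215} = \frac{1}{- \frac{90729}{422}} = - \frac{422}{90729} \approx -0.0046512$)
$X{\left(10,21 \right)} \left(t + f{\left(-15 \right)}\right) = 4 \left(- \frac{422}{90729} + 2 \left(-15\right) \left(-22 - 15\right)\right) = 4 \left(- \frac{422}{90729} + 2 \left(-15\right) \left(-37\right)\right) = 4 \left(- \frac{422}{90729} + 1110\right) = 4 \cdot \frac{100708768}{90729} = \frac{402835072}{90729}$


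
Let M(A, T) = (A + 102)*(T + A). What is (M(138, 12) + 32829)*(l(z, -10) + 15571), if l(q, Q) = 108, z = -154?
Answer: 1079169891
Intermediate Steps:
M(A, T) = (102 + A)*(A + T)
(M(138, 12) + 32829)*(l(z, -10) + 15571) = ((138² + 102*138 + 102*12 + 138*12) + 32829)*(108 + 15571) = ((19044 + 14076 + 1224 + 1656) + 32829)*15679 = (36000 + 32829)*15679 = 68829*15679 = 1079169891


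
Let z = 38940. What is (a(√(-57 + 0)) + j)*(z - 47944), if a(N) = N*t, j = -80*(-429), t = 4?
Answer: -309017280 - 36016*I*√57 ≈ -3.0902e+8 - 2.7192e+5*I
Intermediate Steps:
j = 34320
a(N) = 4*N (a(N) = N*4 = 4*N)
(a(√(-57 + 0)) + j)*(z - 47944) = (4*√(-57 + 0) + 34320)*(38940 - 47944) = (4*√(-57) + 34320)*(-9004) = (4*(I*√57) + 34320)*(-9004) = (4*I*√57 + 34320)*(-9004) = (34320 + 4*I*√57)*(-9004) = -309017280 - 36016*I*√57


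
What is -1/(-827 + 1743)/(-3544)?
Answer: 1/3246304 ≈ 3.0804e-7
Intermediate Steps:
-1/(-827 + 1743)/(-3544) = -1/916*(-1/3544) = 1/3246304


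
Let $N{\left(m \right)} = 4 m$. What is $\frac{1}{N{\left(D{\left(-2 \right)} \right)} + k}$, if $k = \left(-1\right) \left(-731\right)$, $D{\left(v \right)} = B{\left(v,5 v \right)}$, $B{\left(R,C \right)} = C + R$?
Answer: $\frac{1}{683} \approx 0.0014641$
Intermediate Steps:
$D{\left(v \right)} = 6 v$ ($D{\left(v \right)} = 5 v + v = 6 v$)
$k = 731$
$\frac{1}{N{\left(D{\left(-2 \right)} \right)} + k} = \frac{1}{4 \cdot 6 \left(-2\right) + 731} = \frac{1}{4 \left(-12\right) + 731} = \frac{1}{-48 + 731} = \frac{1}{683}$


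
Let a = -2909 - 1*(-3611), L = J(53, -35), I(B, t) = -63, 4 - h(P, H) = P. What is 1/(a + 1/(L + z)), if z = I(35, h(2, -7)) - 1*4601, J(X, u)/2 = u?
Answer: 4734/3323267 ≈ 0.0014245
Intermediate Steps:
J(X, u) = 2*u
h(P, H) = 4 - P
L = -70 (L = 2*(-35) = -70)
a = 702 (a = -2909 + 3611 = 702)
z = -4664 (z = -63 - 1*4601 = -63 - 4601 = -4664)
1/(a + 1/(L + z)) = 1/(702 + 1/(-70 - 4664)) = 1/(702 + 1/(-4734)) = 1/(702 - 1/4734) = 1/(3323267/4734) = 4734/3323267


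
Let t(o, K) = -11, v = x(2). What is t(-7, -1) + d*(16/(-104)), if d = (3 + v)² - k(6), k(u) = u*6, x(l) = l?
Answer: -121/13 ≈ -9.3077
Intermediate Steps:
k(u) = 6*u
v = 2
d = -11 (d = (3 + 2)² - 6*6 = 5² - 1*36 = 25 - 36 = -11)
t(-7, -1) + d*(16/(-104)) = -11 - 176/(-104) = -11 - 176*(-1)/104 = -11 - 11*(-2/13) = -11 + 22/13 = -121/13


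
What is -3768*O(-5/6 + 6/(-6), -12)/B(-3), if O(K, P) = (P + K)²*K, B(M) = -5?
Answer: -11897303/45 ≈ -2.6438e+5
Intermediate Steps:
O(K, P) = K*(K + P)² (O(K, P) = (K + P)²*K = K*(K + P)²)
-3768*O(-5/6 + 6/(-6), -12)/B(-3) = -3768*(-5/6 + 6/(-6))*((-5/6 + 6/(-6)) - 12)²/(-5) = -3768*(-5*⅙ + 6*(-⅙))*((-5*⅙ + 6*(-⅙)) - 12)²*(-1)/5 = -3768*(-⅚ - 1)*((-⅚ - 1) - 12)²*(-1)/5 = -3768*(-11*(-11/6 - 12)²/6)*(-1)/5 = -3768*(-11*(-83/6)²/6)*(-1)/5 = -3768*(-11/6*6889/36)*(-1)/5 = -(-11897303)*(-1)/(9*5) = -3768*75779/1080 = -11897303/45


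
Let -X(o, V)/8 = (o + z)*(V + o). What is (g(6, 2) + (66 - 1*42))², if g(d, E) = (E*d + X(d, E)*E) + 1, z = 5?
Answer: 1879641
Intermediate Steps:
X(o, V) = -8*(5 + o)*(V + o) (X(o, V) = -8*(o + 5)*(V + o) = -8*(5 + o)*(V + o))
g(d, E) = 1 + E*d + E*(-40*E - 40*d - 8*d² - 8*E*d) (g(d, E) = (E*d + (-40*E - 40*d - 8*d² - 8*E*d)*E) + 1 = (E*d + E*(-40*E - 40*d - 8*d² - 8*E*d)) + 1 = 1 + E*d + E*(-40*E - 40*d - 8*d² - 8*E*d))
(g(6, 2) + (66 - 1*42))² = ((1 + 2*6 - 8*2*(6² + 5*2 + 5*6 + 2*6)) + (66 - 1*42))² = ((1 + 12 - 8*2*(36 + 10 + 30 + 12)) + (66 - 42))² = ((1 + 12 - 8*2*88) + 24)² = ((1 + 12 - 1408) + 24)² = (-1395 + 24)² = (-1371)² = 1879641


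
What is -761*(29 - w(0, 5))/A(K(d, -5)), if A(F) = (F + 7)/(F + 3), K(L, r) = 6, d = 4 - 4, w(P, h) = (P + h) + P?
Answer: -164376/13 ≈ -12644.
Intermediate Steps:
w(P, h) = h + 2*P
d = 0
A(F) = (7 + F)/(3 + F)
-761*(29 - w(0, 5))/A(K(d, -5)) = -761*(29 - (5 + 2*0))/((7 + 6)/(3 + 6)) = -761*(29 - (5 + 0))/(13/9) = -761*(29 - 1*5)/((⅑)*13) = -761*(29 - 5)/13/9 = -18264*9/13 = -761*216/13 = -164376/13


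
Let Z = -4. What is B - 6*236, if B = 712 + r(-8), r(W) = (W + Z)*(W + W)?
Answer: -512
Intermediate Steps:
r(W) = 2*W*(-4 + W) (r(W) = (W - 4)*(W + W) = (-4 + W)*(2*W) = 2*W*(-4 + W))
B = 904 (B = 712 + 2*(-8)*(-4 - 8) = 712 + 2*(-8)*(-12) = 712 + 192 = 904)
B - 6*236 = 904 - 6*236 = 904 - 1416 = -512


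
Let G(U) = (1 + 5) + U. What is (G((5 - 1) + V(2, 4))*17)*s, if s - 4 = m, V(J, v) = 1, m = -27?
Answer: -4301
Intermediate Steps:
s = -23 (s = 4 - 27 = -23)
G(U) = 6 + U
(G((5 - 1) + V(2, 4))*17)*s = ((6 + ((5 - 1) + 1))*17)*(-23) = ((6 + (4 + 1))*17)*(-23) = ((6 + 5)*17)*(-23) = (11*17)*(-23) = 187*(-23) = -4301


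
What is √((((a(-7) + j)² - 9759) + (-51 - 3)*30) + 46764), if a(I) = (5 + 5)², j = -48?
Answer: √38089 ≈ 195.16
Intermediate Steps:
a(I) = 100 (a(I) = 10² = 100)
√((((a(-7) + j)² - 9759) + (-51 - 3)*30) + 46764) = √((((100 - 48)² - 9759) + (-51 - 3)*30) + 46764) = √(((52² - 9759) - 54*30) + 46764) = √(((2704 - 9759) - 1620) + 46764) = √((-7055 - 1620) + 46764) = √(-8675 + 46764) = √38089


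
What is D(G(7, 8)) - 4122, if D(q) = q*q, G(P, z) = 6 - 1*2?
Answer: -4106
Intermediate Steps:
G(P, z) = 4 (G(P, z) = 6 - 2 = 4)
D(q) = q**2
D(G(7, 8)) - 4122 = 4**2 - 4122 = 16 - 4122 = -4106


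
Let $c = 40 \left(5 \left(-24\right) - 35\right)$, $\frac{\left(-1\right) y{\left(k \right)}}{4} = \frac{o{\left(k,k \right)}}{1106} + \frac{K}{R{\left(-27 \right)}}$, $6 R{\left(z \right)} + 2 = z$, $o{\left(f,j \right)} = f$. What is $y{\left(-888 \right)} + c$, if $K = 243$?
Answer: $- \frac{96152800}{16037} \approx -5995.7$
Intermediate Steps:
$R{\left(z \right)} = - \frac{1}{3} + \frac{z}{6}$
$y{\left(k \right)} = \frac{5832}{29} - \frac{2 k}{553}$ ($y{\left(k \right)} = - 4 \left(\frac{k}{1106} + \frac{243}{- \frac{1}{3} + \frac{1}{6} \left(-27\right)}\right) = - 4 \left(k \frac{1}{1106} + \frac{243}{- \frac{1}{3} - \frac{9}{2}}\right) = - 4 \left(\frac{k}{1106} + \frac{243}{- \frac{29}{6}}\right) = - 4 \left(\frac{k}{1106} + 243 \left(- \frac{6}{29}\right)\right) = - 4 \left(\frac{k}{1106} - \frac{1458}{29}\right) = - 4 \left(- \frac{1458}{29} + \frac{k}{1106}\right) = \frac{5832}{29} - \frac{2 k}{553}$)
$c = -6200$ ($c = 40 \left(-120 - 35\right) = 40 \left(-155\right) = -6200$)
$y{\left(-888 \right)} + c = \left(\frac{5832}{29} - - \frac{1776}{553}\right) - 6200 = \left(\frac{5832}{29} + \frac{1776}{553}\right) - 6200 = \frac{3276600}{16037} - 6200 = - \frac{96152800}{16037}$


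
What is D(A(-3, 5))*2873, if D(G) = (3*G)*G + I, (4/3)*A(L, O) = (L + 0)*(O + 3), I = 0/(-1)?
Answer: 2792556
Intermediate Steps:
I = 0 (I = 0*(-1) = 0)
A(L, O) = 3*L*(3 + O)/4 (A(L, O) = 3*((L + 0)*(O + 3))/4 = 3*(L*(3 + O))/4 = 3*L*(3 + O)/4)
D(G) = 3*G² (D(G) = (3*G)*G + 0 = 3*G² + 0 = 3*G²)
D(A(-3, 5))*2873 = (3*((¾)*(-3)*(3 + 5))²)*2873 = (3*((¾)*(-3)*8)²)*2873 = (3*(-18)²)*2873 = (3*324)*2873 = 972*2873 = 2792556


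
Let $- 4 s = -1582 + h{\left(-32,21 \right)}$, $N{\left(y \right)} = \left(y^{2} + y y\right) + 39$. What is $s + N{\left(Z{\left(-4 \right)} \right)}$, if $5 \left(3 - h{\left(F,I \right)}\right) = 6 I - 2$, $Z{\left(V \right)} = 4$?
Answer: $\frac{9439}{20} \approx 471.95$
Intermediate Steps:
$h{\left(F,I \right)} = \frac{17}{5} - \frac{6 I}{5}$ ($h{\left(F,I \right)} = 3 - \frac{6 I - 2}{5} = 3 - \frac{-2 + 6 I}{5} = 3 - \left(- \frac{2}{5} + \frac{6 I}{5}\right) = \frac{17}{5} - \frac{6 I}{5}$)
$N{\left(y \right)} = 39 + 2 y^{2}$ ($N{\left(y \right)} = \left(y^{2} + y^{2}\right) + 39 = 2 y^{2} + 39 = 39 + 2 y^{2}$)
$s = \frac{8019}{20}$ ($s = - \frac{-1582 + \left(\frac{17}{5} - \frac{126}{5}\right)}{4} = - \frac{-1582 - \frac{109}{5}}{4} = \left(- \frac{1}{4}\right) \left(- \frac{8019}{5}\right) = \frac{8019}{20} \approx 400.95$)
$s + N{\left(Z{\left(-4 \right)} \right)} = \frac{8019}{20} + \left(39 + 2 \cdot 4^{2}\right) = \frac{8019}{20} + \left(39 + 2 \cdot 16\right) = \frac{8019}{20} + \left(39 + 32\right) = \frac{8019}{20} + 71 = \frac{9439}{20}$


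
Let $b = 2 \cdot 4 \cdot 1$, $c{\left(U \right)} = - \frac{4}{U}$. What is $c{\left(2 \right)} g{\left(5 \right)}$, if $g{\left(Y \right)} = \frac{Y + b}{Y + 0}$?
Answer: $- \frac{26}{5} \approx -5.2$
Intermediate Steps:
$b = 8$ ($b = 8 \cdot 1 = 8$)
$g{\left(Y \right)} = \frac{8 + Y}{Y}$ ($g{\left(Y \right)} = \frac{Y + 8}{Y + 0} = \frac{8 + Y}{Y}$)
$c{\left(2 \right)} g{\left(5 \right)} = - \frac{4}{2} \frac{8 + 5}{5} = \left(-4\right) \frac{1}{2} \cdot \frac{1}{5} \cdot 13 = \left(-2\right) \frac{13}{5} = - \frac{26}{5}$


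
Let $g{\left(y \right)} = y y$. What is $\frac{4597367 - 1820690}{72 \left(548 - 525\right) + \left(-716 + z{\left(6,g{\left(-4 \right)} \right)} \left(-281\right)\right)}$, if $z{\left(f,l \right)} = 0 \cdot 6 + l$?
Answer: $- \frac{2776677}{3556} \approx -780.84$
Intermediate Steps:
$g{\left(y \right)} = y^{2}$
$z{\left(f,l \right)} = l$ ($z{\left(f,l \right)} = 0 + l = l$)
$\frac{4597367 - 1820690}{72 \left(548 - 525\right) + \left(-716 + z{\left(6,g{\left(-4 \right)} \right)} \left(-281\right)\right)} = \frac{4597367 - 1820690}{72 \left(548 - 525\right) + \left(-716 + \left(-4\right)^{2} \left(-281\right)\right)} = \frac{2776677}{72 \cdot 23 + \left(-716 + 16 \left(-281\right)\right)} = \frac{2776677}{1656 - 5212} = \frac{2776677}{-3556} = 2776677 \left(- \frac{1}{3556}\right) = - \frac{2776677}{3556}$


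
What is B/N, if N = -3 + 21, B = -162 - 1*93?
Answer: -85/6 ≈ -14.167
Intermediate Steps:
B = -255 (B = -162 - 93 = -255)
N = 18
B/N = -255/18 = -255*1/18 = -85/6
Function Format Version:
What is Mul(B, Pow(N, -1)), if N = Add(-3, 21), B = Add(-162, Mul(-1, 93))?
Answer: Rational(-85, 6) ≈ -14.167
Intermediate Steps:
B = -255 (B = Add(-162, -93) = -255)
N = 18
Mul(B, Pow(N, -1)) = Mul(-255, Pow(18, -1)) = Mul(-255, Rational(1, 18)) = Rational(-85, 6)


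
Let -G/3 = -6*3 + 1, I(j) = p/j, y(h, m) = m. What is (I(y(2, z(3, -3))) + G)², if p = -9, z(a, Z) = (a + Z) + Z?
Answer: 2916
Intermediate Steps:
z(a, Z) = a + 2*Z (z(a, Z) = (Z + a) + Z = a + 2*Z)
I(j) = -9/j
G = 51 (G = -3*(-6*3 + 1) = -3*(-18 + 1) = -3*(-17) = 51)
(I(y(2, z(3, -3))) + G)² = (-9/(3 + 2*(-3)) + 51)² = (-9/(3 - 6) + 51)² = (-9/(-3) + 51)² = (-9*(-⅓) + 51)² = (3 + 51)² = 54² = 2916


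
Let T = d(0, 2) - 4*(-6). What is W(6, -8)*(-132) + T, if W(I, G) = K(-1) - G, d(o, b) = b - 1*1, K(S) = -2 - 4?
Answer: -239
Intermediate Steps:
K(S) = -6
d(o, b) = -1 + b (d(o, b) = b - 1 = -1 + b)
W(I, G) = -6 - G
T = 25 (T = (-1 + 2) - 4*(-6) = 1 + 24 = 25)
W(6, -8)*(-132) + T = (-6 - 1*(-8))*(-132) + 25 = (-6 + 8)*(-132) + 25 = 2*(-132) + 25 = -264 + 25 = -239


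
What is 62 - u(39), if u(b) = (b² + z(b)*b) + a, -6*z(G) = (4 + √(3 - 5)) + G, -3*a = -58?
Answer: -7193/6 + 13*I*√2/2 ≈ -1198.8 + 9.1924*I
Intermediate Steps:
a = 58/3 (a = -⅓*(-58) = 58/3 ≈ 19.333)
z(G) = -⅔ - G/6 - I*√2/6 (z(G) = -((4 + √(3 - 5)) + G)/6 = -((4 + √(-2)) + G)/6 = -((4 + I*√2) + G)/6 = -(4 + G + I*√2)/6 = -⅔ - G/6 - I*√2/6)
u(b) = 58/3 + b² + b*(-⅔ - b/6 - I*√2/6) (u(b) = (b² + (-⅔ - b/6 - I*√2/6)*b) + 58/3 = (b² + b*(-⅔ - b/6 - I*√2/6)) + 58/3 = 58/3 + b² + b*(-⅔ - b/6 - I*√2/6))
62 - u(39) = 62 - (58/3 + 39² - ⅙*39*(4 + 39 + I*√2)) = 62 - (58/3 + 1521 - ⅙*39*(43 + I*√2)) = 62 - (58/3 + 1521 + (-559/2 - 13*I*√2/2)) = 62 - (7565/6 - 13*I*√2/2) = 62 + (-7565/6 + 13*I*√2/2) = -7193/6 + 13*I*√2/2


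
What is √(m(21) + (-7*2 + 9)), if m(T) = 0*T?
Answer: I*√5 ≈ 2.2361*I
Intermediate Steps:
m(T) = 0
√(m(21) + (-7*2 + 9)) = √(0 + (-7*2 + 9)) = √(0 + (-14 + 9)) = √(0 - 5) = √(-5) = I*√5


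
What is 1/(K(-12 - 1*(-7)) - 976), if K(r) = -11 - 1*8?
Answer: -1/995 ≈ -0.0010050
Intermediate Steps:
K(r) = -19 (K(r) = -11 - 8 = -19)
1/(K(-12 - 1*(-7)) - 976) = 1/(-19 - 976) = 1/(-995) = -1/995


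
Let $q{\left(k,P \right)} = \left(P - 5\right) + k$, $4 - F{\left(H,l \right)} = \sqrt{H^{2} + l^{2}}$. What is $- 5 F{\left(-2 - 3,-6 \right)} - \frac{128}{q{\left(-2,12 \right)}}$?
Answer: $- \frac{228}{5} + 5 \sqrt{61} \approx -6.5488$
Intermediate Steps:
$F{\left(H,l \right)} = 4 - \sqrt{H^{2} + l^{2}}$
$q{\left(k,P \right)} = -5 + P + k$ ($q{\left(k,P \right)} = \left(-5 + P\right) + k = -5 + P + k$)
$- 5 F{\left(-2 - 3,-6 \right)} - \frac{128}{q{\left(-2,12 \right)}} = - 5 \left(4 - \sqrt{\left(-2 - 3\right)^{2} + \left(-6\right)^{2}}\right) - \frac{128}{-5 + 12 - 2} = - 5 \left(4 - \sqrt{\left(-5\right)^{2} + 36}\right) - \frac{128}{5} = - 5 \left(4 - \sqrt{25 + 36}\right) - \frac{128}{5} = - 5 \left(4 - \sqrt{61}\right) - \frac{128}{5} = \left(-20 + 5 \sqrt{61}\right) - \frac{128}{5} = - \frac{228}{5} + 5 \sqrt{61}$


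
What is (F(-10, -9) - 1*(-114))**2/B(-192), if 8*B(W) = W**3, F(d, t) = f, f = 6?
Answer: -25/1536 ≈ -0.016276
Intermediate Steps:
F(d, t) = 6
B(W) = W**3/8
(F(-10, -9) - 1*(-114))**2/B(-192) = (6 - 1*(-114))**2/(((1/8)*(-192)**3)) = (6 + 114)**2/(((1/8)*(-7077888))) = 120**2/(-884736) = 14400*(-1/884736) = -25/1536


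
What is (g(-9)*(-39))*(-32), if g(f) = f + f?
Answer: -22464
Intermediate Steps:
g(f) = 2*f
(g(-9)*(-39))*(-32) = ((2*(-9))*(-39))*(-32) = -18*(-39)*(-32) = 702*(-32) = -22464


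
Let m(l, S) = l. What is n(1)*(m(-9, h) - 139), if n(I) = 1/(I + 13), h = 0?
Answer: -74/7 ≈ -10.571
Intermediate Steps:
n(I) = 1/(13 + I)
n(1)*(m(-9, h) - 139) = (-9 - 139)/(13 + 1) = -148/14 = (1/14)*(-148) = -74/7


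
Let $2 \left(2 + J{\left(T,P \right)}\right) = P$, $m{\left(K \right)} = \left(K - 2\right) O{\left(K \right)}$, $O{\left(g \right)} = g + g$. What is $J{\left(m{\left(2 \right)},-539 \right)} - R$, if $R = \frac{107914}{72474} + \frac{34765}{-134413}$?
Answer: $- \frac{2656788553255}{9741447762} \approx -272.73$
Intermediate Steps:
$O{\left(g \right)} = 2 g$
$m{\left(K \right)} = 2 K \left(-2 + K\right)$ ($m{\left(K \right)} = \left(K - 2\right) 2 K = \left(-2 + K\right) 2 K = 2 K \left(-2 + K\right)$)
$R = \frac{5992742936}{4870723881}$ ($R = 107914 \cdot \frac{1}{72474} + 34765 \left(- \frac{1}{134413}\right) = \frac{53957}{36237} - \frac{34765}{134413} = \frac{5992742936}{4870723881} \approx 1.2304$)
$J{\left(T,P \right)} = -2 + \frac{P}{2}$
$J{\left(m{\left(2 \right)},-539 \right)} - R = \left(-2 + \frac{1}{2} \left(-539\right)\right) - \frac{5992742936}{4870723881} = \left(-2 - \frac{539}{2}\right) - \frac{5992742936}{4870723881} = - \frac{543}{2} - \frac{5992742936}{4870723881} = - \frac{2656788553255}{9741447762}$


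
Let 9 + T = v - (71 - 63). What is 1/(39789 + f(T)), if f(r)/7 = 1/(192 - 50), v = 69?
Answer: 142/5650045 ≈ 2.5133e-5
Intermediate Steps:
T = 52 (T = -9 + (69 - (71 - 63)) = -9 + (69 - 1*8) = -9 + (69 - 8) = -9 + 61 = 52)
f(r) = 7/142 (f(r) = 7/(192 - 50) = 7/142)
1/(39789 + f(T)) = 1/(39789 + 7/142) = 1/(5650045/142) = 142/5650045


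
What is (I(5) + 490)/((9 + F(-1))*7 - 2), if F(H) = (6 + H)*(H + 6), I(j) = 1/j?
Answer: 2451/1180 ≈ 2.0771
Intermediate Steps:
F(H) = (6 + H)² (F(H) = (6 + H)*(6 + H) = (6 + H)²)
(I(5) + 490)/((9 + F(-1))*7 - 2) = (1/5 + 490)/((9 + (6 - 1)²)*7 - 2) = (⅕ + 490)/((9 + 5²)*7 - 2) = 2451/(5*((9 + 25)*7 - 2)) = 2451/(5*(34*7 - 2)) = 2451/(5*(238 - 2)) = (2451/5)/236 = (2451/5)*(1/236) = 2451/1180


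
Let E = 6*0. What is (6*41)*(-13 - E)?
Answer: -3198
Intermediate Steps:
E = 0
(6*41)*(-13 - E) = (6*41)*(-13 - 1*0) = 246*(-13 + 0) = 246*(-13) = -3198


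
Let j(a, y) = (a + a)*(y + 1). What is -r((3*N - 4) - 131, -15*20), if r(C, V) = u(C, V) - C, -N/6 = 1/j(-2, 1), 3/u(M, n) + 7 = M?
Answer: -296781/2236 ≈ -132.73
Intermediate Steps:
j(a, y) = 2*a*(1 + y) (j(a, y) = (2*a)*(1 + y) = 2*a*(1 + y))
u(M, n) = 3/(-7 + M)
N = 3/4 (N = -6*(-1/(4*(1 + 1))) = -6/(2*(-2)*2) = -6/(-8) = -6*(-1/8) = 3/4 ≈ 0.75000)
r(C, V) = -C + 3/(-7 + C) (r(C, V) = 3/(-7 + C) - C = -C + 3/(-7 + C))
-r((3*N - 4) - 131, -15*20) = -(3 - ((3*(3/4) - 4) - 131)*(-7 + ((3*(3/4) - 4) - 131)))/(-7 + ((3*(3/4) - 4) - 131)) = -(3 - ((9/4 - 4) - 131)*(-7 + ((9/4 - 4) - 131)))/(-7 + ((9/4 - 4) - 131)) = -(3 - (-7/4 - 131)*(-7 + (-7/4 - 131)))/(-7 + (-7/4 - 131)) = -(3 - 1*(-531/4)*(-7 - 531/4))/(-7 - 531/4) = -(3 - 1*(-531/4)*(-559/4))/(-559/4) = -(-4)*(3 - 296829/16)/559 = -(-4)*(-296781)/(559*16) = -1*296781/2236 = -296781/2236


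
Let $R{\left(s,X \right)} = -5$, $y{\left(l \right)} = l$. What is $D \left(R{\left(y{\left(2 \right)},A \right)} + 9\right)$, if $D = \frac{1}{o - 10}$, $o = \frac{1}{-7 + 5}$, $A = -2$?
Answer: $- \frac{8}{21} \approx -0.38095$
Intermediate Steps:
$o = - \frac{1}{2}$ ($o = \frac{1}{-2} = - \frac{1}{2} \approx -0.5$)
$D = - \frac{2}{21}$ ($D = \frac{1}{- \frac{1}{2} - 10} = \frac{1}{- \frac{21}{2}} = - \frac{2}{21} \approx -0.095238$)
$D \left(R{\left(y{\left(2 \right)},A \right)} + 9\right) = - \frac{2 \left(-5 + 9\right)}{21} = \left(- \frac{2}{21}\right) 4 = - \frac{8}{21}$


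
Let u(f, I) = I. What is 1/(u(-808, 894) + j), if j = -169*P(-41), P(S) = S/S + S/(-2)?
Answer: -2/5479 ≈ -0.00036503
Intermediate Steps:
P(S) = 1 - S/2 (P(S) = 1 + S*(-½) = 1 - S/2)
j = -7267/2 (j = -169*(1 - ½*(-41)) = -169*(1 + 41/2) = -169*43/2 = -7267/2 ≈ -3633.5)
1/(u(-808, 894) + j) = 1/(894 - 7267/2) = 1/(-5479/2) = -2/5479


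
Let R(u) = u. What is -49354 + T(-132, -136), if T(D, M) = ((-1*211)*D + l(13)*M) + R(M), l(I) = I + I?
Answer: -25174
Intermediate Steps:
l(I) = 2*I
T(D, M) = -211*D + 27*M (T(D, M) = ((-1*211)*D + (2*13)*M) + M = (-211*D + 26*M) + M = -211*D + 27*M)
-49354 + T(-132, -136) = -49354 + (-211*(-132) + 27*(-136)) = -49354 + (27852 - 3672) = -49354 + 24180 = -25174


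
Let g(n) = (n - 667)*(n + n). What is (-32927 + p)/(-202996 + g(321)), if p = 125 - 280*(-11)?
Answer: 1351/19324 ≈ 0.069913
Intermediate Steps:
p = 3205 (p = 125 + 3080 = 3205)
g(n) = 2*n*(-667 + n) (g(n) = (-667 + n)*(2*n) = 2*n*(-667 + n))
(-32927 + p)/(-202996 + g(321)) = (-32927 + 3205)/(-202996 + 2*321*(-667 + 321)) = -29722/(-202996 + 2*321*(-346)) = -29722/(-202996 - 222132) = -29722/(-425128) = -29722*(-1/425128) = 1351/19324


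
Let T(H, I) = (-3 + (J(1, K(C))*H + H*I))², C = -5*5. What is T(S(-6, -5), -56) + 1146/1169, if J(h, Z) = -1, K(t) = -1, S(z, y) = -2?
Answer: 14404395/1169 ≈ 12322.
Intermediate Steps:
C = -25
T(H, I) = (-3 - H + H*I)² (T(H, I) = (-3 + (-H + H*I))² = (-3 - H + H*I)²)
T(S(-6, -5), -56) + 1146/1169 = (-3 - 1*(-2) - 2*(-56))² + 1146/1169 = (-3 + 2 + 112)² + 1146*(1/1169) = 111² + 1146/1169 = 12321 + 1146/1169 = 14404395/1169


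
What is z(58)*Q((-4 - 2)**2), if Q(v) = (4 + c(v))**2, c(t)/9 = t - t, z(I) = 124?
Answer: 1984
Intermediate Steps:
c(t) = 0 (c(t) = 9*(t - t) = 9*0 = 0)
Q(v) = 16 (Q(v) = (4 + 0)**2 = 4**2 = 16)
z(58)*Q((-4 - 2)**2) = 124*16 = 1984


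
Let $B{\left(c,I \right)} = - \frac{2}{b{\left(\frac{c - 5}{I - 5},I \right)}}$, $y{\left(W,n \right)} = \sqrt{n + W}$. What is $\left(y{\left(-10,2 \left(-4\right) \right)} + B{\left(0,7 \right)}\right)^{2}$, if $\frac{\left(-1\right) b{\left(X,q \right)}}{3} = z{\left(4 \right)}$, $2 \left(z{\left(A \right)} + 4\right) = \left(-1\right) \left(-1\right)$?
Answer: $\frac{\left(4 - 63 i \sqrt{2}\right)^{2}}{441} \approx -17.964 - 1.6162 i$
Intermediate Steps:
$z{\left(A \right)} = - \frac{7}{2}$ ($z{\left(A \right)} = -4 + \frac{\left(-1\right) \left(-1\right)}{2} = -4 + \frac{1}{2} \cdot 1 = -4 + \frac{1}{2} = - \frac{7}{2}$)
$b{\left(X,q \right)} = \frac{21}{2}$ ($b{\left(X,q \right)} = \left(-3\right) \left(- \frac{7}{2}\right) = \frac{21}{2}$)
$y{\left(W,n \right)} = \sqrt{W + n}$
$B{\left(c,I \right)} = - \frac{4}{21}$ ($B{\left(c,I \right)} = - \frac{2}{\frac{21}{2}} = \left(-2\right) \frac{2}{21} = - \frac{4}{21}$)
$\left(y{\left(-10,2 \left(-4\right) \right)} + B{\left(0,7 \right)}\right)^{2} = \left(\sqrt{-10 + 2 \left(-4\right)} - \frac{4}{21}\right)^{2} = \left(\sqrt{-10 - 8} - \frac{4}{21}\right)^{2} = \left(\sqrt{-18} - \frac{4}{21}\right)^{2} = \left(3 i \sqrt{2} - \frac{4}{21}\right)^{2} = \left(- \frac{4}{21} + 3 i \sqrt{2}\right)^{2}$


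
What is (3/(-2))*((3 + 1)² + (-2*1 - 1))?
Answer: -39/2 ≈ -19.500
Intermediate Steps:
(3/(-2))*((3 + 1)² + (-2*1 - 1)) = (3*(-½))*(4² + (-2 - 1)) = -3*(16 - 3)/2 = -3/2*13 = -39/2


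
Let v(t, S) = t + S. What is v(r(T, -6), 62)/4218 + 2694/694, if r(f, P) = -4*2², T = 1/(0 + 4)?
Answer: 2848804/731823 ≈ 3.8927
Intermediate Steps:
T = ¼ (T = 1/4 = ¼ ≈ 0.25000)
r(f, P) = -16 (r(f, P) = -4*4 = -16)
v(t, S) = S + t
v(r(T, -6), 62)/4218 + 2694/694 = (62 - 16)/4218 + 2694/694 = 46*(1/4218) + 2694*(1/694) = 23/2109 + 1347/347 = 2848804/731823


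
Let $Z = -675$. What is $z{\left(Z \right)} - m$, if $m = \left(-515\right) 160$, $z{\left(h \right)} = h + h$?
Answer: $81050$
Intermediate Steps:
$z{\left(h \right)} = 2 h$
$m = -82400$
$z{\left(Z \right)} - m = 2 \left(-675\right) - -82400 = -1350 + 82400 = 81050$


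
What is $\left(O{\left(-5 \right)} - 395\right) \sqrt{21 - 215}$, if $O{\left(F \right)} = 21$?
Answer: $- 374 i \sqrt{194} \approx - 5209.2 i$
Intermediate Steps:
$\left(O{\left(-5 \right)} - 395\right) \sqrt{21 - 215} = \left(21 - 395\right) \sqrt{21 - 215} = - 374 \sqrt{-194} = - 374 i \sqrt{194}$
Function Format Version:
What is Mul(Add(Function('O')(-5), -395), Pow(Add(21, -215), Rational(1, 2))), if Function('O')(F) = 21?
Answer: Mul(-374, I, Pow(194, Rational(1, 2))) ≈ Mul(-5209.2, I)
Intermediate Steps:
Mul(Add(Function('O')(-5), -395), Pow(Add(21, -215), Rational(1, 2))) = Mul(Add(21, -395), Pow(Add(21, -215), Rational(1, 2))) = Mul(-374, Pow(-194, Rational(1, 2))) = Mul(-374, Mul(I, Pow(194, Rational(1, 2)))) = Mul(-374, I, Pow(194, Rational(1, 2)))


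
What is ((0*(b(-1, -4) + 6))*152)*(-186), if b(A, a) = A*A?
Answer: 0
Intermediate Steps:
b(A, a) = A**2
((0*(b(-1, -4) + 6))*152)*(-186) = ((0*((-1)**2 + 6))*152)*(-186) = ((0*(1 + 6))*152)*(-186) = ((0*7)*152)*(-186) = (0*152)*(-186) = 0*(-186) = 0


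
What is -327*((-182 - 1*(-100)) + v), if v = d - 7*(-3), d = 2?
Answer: 19293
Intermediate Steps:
v = 23 (v = 2 - 7*(-3) = 2 + 21 = 23)
-327*((-182 - 1*(-100)) + v) = -327*((-182 - 1*(-100)) + 23) = -327*((-182 + 100) + 23) = -327*(-82 + 23) = -327*(-59) = 19293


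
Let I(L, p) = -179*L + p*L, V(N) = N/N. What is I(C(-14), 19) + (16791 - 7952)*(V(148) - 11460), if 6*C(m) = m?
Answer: -303857183/3 ≈ -1.0129e+8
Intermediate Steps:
C(m) = m/6
V(N) = 1
I(L, p) = -179*L + L*p
I(C(-14), 19) + (16791 - 7952)*(V(148) - 11460) = ((⅙)*(-14))*(-179 + 19) + (16791 - 7952)*(1 - 11460) = -7/3*(-160) + 8839*(-11459) = 1120/3 - 101286101 = -303857183/3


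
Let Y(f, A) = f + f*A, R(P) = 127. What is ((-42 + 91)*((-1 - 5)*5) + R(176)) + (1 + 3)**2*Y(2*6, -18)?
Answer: -4607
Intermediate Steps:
Y(f, A) = f + A*f
((-42 + 91)*((-1 - 5)*5) + R(176)) + (1 + 3)**2*Y(2*6, -18) = ((-42 + 91)*((-1 - 5)*5) + 127) + (1 + 3)**2*((2*6)*(1 - 18)) = (49*(-6*5) + 127) + 4**2*(12*(-17)) = (49*(-30) + 127) + 16*(-204) = (-1470 + 127) - 3264 = -1343 - 3264 = -4607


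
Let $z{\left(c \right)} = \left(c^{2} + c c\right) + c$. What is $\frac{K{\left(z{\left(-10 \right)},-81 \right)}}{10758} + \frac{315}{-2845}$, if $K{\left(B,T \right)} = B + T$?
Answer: $- \frac{615733}{6121302} \approx -0.10059$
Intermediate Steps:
$z{\left(c \right)} = c + 2 c^{2}$ ($z{\left(c \right)} = \left(c^{2} + c^{2}\right) + c = 2 c^{2} + c = c + 2 c^{2}$)
$\frac{K{\left(z{\left(-10 \right)},-81 \right)}}{10758} + \frac{315}{-2845} = \frac{- 10 \left(1 + 2 \left(-10\right)\right) - 81}{10758} + \frac{315}{-2845} = \left(- 10 \left(1 - 20\right) - 81\right) \frac{1}{10758} + 315 \left(- \frac{1}{2845}\right) = \left(\left(-10\right) \left(-19\right) - 81\right) \frac{1}{10758} - \frac{63}{569} = \left(190 - 81\right) \frac{1}{10758} - \frac{63}{569} = 109 \cdot \frac{1}{10758} - \frac{63}{569} = \frac{109}{10758} - \frac{63}{569} = - \frac{615733}{6121302}$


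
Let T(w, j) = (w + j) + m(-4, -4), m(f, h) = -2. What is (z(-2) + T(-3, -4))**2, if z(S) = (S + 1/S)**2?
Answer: 121/16 ≈ 7.5625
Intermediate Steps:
T(w, j) = -2 + j + w (T(w, j) = (w + j) - 2 = (j + w) - 2 = -2 + j + w)
(z(-2) + T(-3, -4))**2 = ((1 + (-2)**2)**2/(-2)**2 + (-2 - 4 - 3))**2 = ((1 + 4)**2/4 - 9)**2 = ((1/4)*5**2 - 9)**2 = ((1/4)*25 - 9)**2 = (25/4 - 9)**2 = (-11/4)**2 = 121/16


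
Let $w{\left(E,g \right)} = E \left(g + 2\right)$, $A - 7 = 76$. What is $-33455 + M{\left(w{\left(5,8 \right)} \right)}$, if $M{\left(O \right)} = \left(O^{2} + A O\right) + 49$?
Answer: $-26756$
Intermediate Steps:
$A = 83$ ($A = 7 + 76 = 83$)
$w{\left(E,g \right)} = E \left(2 + g\right)$
$M{\left(O \right)} = 49 + O^{2} + 83 O$ ($M{\left(O \right)} = \left(O^{2} + 83 O\right) + 49 = 49 + O^{2} + 83 O$)
$-33455 + M{\left(w{\left(5,8 \right)} \right)} = -33455 + \left(49 + \left(5 \left(2 + 8\right)\right)^{2} + 83 \cdot 5 \left(2 + 8\right)\right) = -33455 + \left(49 + \left(5 \cdot 10\right)^{2} + 83 \cdot 5 \cdot 10\right) = -33455 + \left(49 + 50^{2} + 83 \cdot 50\right) = -33455 + \left(49 + 2500 + 4150\right) = -33455 + 6699 = -26756$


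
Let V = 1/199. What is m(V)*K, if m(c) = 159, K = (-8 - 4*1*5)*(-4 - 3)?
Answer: 31164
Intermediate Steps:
K = 196 (K = (-8 - 4*5)*(-7) = (-8 - 20)*(-7) = -28*(-7) = 196)
V = 1/199 ≈ 0.0050251
m(V)*K = 159*196 = 31164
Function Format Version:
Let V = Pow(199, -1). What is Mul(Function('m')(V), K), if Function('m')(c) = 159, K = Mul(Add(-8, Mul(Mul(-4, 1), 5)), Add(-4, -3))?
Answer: 31164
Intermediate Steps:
K = 196 (K = Mul(Add(-8, Mul(-4, 5)), -7) = Mul(Add(-8, -20), -7) = Mul(-28, -7) = 196)
V = Rational(1, 199) ≈ 0.0050251
Mul(Function('m')(V), K) = Mul(159, 196) = 31164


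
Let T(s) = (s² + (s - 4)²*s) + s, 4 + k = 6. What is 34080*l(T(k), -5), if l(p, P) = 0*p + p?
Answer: 477120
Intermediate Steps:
k = 2 (k = -4 + 6 = 2)
T(s) = s + s² + s*(-4 + s)² (T(s) = (s² + (-4 + s)²*s) + s = (s² + s*(-4 + s)²) + s = s + s² + s*(-4 + s)²)
l(p, P) = p (l(p, P) = 0 + p = p)
34080*l(T(k), -5) = 34080*(2*(1 + 2 + (-4 + 2)²)) = 34080*(2*(1 + 2 + (-2)²)) = 34080*(2*(1 + 2 + 4)) = 34080*(2*7) = 34080*14 = 477120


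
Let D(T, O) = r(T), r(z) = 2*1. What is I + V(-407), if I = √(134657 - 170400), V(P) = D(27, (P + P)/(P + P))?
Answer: 2 + I*√35743 ≈ 2.0 + 189.06*I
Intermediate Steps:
r(z) = 2
D(T, O) = 2
V(P) = 2
I = I*√35743 (I = √(-35743) = I*√35743 ≈ 189.06*I)
I + V(-407) = I*√35743 + 2 = 2 + I*√35743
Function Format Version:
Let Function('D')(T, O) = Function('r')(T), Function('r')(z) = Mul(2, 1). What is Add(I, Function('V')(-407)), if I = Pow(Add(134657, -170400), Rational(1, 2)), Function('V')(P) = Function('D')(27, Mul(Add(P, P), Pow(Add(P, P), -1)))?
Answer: Add(2, Mul(I, Pow(35743, Rational(1, 2)))) ≈ Add(2.0000, Mul(189.06, I))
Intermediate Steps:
Function('r')(z) = 2
Function('D')(T, O) = 2
Function('V')(P) = 2
I = Mul(I, Pow(35743, Rational(1, 2))) (I = Pow(-35743, Rational(1, 2)) = Mul(I, Pow(35743, Rational(1, 2))) ≈ Mul(189.06, I))
Add(I, Function('V')(-407)) = Add(Mul(I, Pow(35743, Rational(1, 2))), 2) = Add(2, Mul(I, Pow(35743, Rational(1, 2))))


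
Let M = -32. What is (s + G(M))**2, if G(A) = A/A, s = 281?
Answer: 79524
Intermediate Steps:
G(A) = 1
(s + G(M))**2 = (281 + 1)**2 = 282**2 = 79524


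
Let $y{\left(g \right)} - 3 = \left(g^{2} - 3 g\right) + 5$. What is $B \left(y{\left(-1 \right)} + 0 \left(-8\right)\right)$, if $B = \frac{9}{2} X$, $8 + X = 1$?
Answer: $-378$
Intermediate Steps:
$X = -7$ ($X = -8 + 1 = -7$)
$y{\left(g \right)} = 8 + g^{2} - 3 g$ ($y{\left(g \right)} = 3 + \left(\left(g^{2} - 3 g\right) + 5\right) = 3 + \left(5 + g^{2} - 3 g\right) = 8 + g^{2} - 3 g$)
$B = - \frac{63}{2}$ ($B = \frac{9}{2} \left(-7\right) = - \frac{63}{2} \approx -31.5$)
$B \left(y{\left(-1 \right)} + 0 \left(-8\right)\right) = - \frac{63 \left(\left(8 + \left(-1\right)^{2} - -3\right) + 0 \left(-8\right)\right)}{2} = - \frac{63 \left(\left(8 + 1 + 3\right) + 0\right)}{2} = - \frac{63 \left(12 + 0\right)}{2} = \left(- \frac{63}{2}\right) 12 = -378$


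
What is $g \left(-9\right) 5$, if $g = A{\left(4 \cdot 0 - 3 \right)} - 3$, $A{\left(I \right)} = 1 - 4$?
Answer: $270$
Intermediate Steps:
$A{\left(I \right)} = -3$ ($A{\left(I \right)} = 1 - 4 = -3$)
$g = -6$ ($g = -3 - 3 = -6$)
$g \left(-9\right) 5 = \left(-6\right) \left(-9\right) 5 = 54 \cdot 5 = 270$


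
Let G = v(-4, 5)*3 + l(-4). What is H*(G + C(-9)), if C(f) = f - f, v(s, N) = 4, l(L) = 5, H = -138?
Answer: -2346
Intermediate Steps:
C(f) = 0
G = 17 (G = 4*3 + 5 = 12 + 5 = 17)
H*(G + C(-9)) = -138*(17 + 0) = -138*17 = -2346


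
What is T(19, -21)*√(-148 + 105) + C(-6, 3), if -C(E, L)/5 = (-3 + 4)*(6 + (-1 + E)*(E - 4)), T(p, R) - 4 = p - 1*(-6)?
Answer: -380 + 29*I*√43 ≈ -380.0 + 190.17*I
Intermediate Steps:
T(p, R) = 10 + p (T(p, R) = 4 + (p - 1*(-6)) = 4 + (p + 6) = 4 + (6 + p) = 10 + p)
C(E, L) = -30 - 5*(-1 + E)*(-4 + E) (C(E, L) = -5*(-3 + 4)*(6 + (-1 + E)*(E - 4)) = -5*(6 + (-1 + E)*(-4 + E)) = -30 - 5*(-1 + E)*(-4 + E))
T(19, -21)*√(-148 + 105) + C(-6, 3) = (10 + 19)*√(-148 + 105) + (-50 - 5*(-6)² + 25*(-6)) = 29*√(-43) + (-50 - 5*36 - 150) = 29*(I*√43) + (-50 - 180 - 150) = 29*I*√43 - 380 = -380 + 29*I*√43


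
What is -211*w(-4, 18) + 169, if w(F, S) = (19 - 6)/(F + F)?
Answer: 4095/8 ≈ 511.88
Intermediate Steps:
w(F, S) = 13/(2*F) (w(F, S) = 13/((2*F)) = 13*(1/(2*F)) = 13/(2*F))
-211*w(-4, 18) + 169 = -2743/(2*(-4)) + 169 = -2743*(-1)/(2*4) + 169 = -211*(-13/8) + 169 = 2743/8 + 169 = 4095/8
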